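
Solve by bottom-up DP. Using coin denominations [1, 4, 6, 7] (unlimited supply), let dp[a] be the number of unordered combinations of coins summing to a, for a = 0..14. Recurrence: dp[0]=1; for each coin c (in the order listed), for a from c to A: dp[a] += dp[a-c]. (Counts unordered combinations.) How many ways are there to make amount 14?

12

after  coin     0     1     2     3     4     5     6     7     8     9    10    11    12    13    14
          1     1     1     1     1     1     1     1     1     1     1     1     1     1     1     1
          4     1     1     1     1     2     2     2     2     3     3     3     3     4     4     4
          6     1     1     1     1     2     2     3     3     4     4     5     5     7     7     8
          7     1     1     1     1     2     2     3     4     5     5     6     7     9    10    12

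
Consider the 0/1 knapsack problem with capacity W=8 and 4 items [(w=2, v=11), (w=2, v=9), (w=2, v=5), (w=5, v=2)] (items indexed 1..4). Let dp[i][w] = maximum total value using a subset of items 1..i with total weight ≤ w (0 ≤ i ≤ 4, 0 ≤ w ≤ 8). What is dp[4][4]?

i\w   0   1   2   3   4   5   6   7   8
  0   0   0   0   0   0   0   0   0   0
  1   0   0  11  11  11  11  11  11  11
  2   0   0  11  11  20  20  20  20  20
  3   0   0  11  11  20  20  25  25  25
  4   0   0  11  11  20  20  25  25  25

20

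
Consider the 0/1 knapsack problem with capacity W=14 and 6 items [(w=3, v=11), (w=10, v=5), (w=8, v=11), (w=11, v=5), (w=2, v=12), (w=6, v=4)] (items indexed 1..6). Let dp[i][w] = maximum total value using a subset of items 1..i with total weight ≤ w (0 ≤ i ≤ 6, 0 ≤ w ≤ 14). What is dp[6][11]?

i\w   0   1   2   3   4   5   6   7   8   9  10  11  12  13  14
  0   0   0   0   0   0   0   0   0   0   0   0   0   0   0   0
  1   0   0   0  11  11  11  11  11  11  11  11  11  11  11  11
  2   0   0   0  11  11  11  11  11  11  11  11  11  11  16  16
  3   0   0   0  11  11  11  11  11  11  11  11  22  22  22  22
  4   0   0   0  11  11  11  11  11  11  11  11  22  22  22  22
  5   0   0  12  12  12  23  23  23  23  23  23  23  23  34  34
  6   0   0  12  12  12  23  23  23  23  23  23  27  27  34  34

27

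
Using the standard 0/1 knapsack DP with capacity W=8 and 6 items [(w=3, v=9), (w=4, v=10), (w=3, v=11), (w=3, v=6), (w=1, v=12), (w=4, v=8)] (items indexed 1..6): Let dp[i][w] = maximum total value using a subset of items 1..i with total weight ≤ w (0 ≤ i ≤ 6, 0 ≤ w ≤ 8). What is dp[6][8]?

i\w   0   1   2   3   4   5   6   7   8
  0   0   0   0   0   0   0   0   0   0
  1   0   0   0   9   9   9   9   9   9
  2   0   0   0   9  10  10  10  19  19
  3   0   0   0  11  11  11  20  21  21
  4   0   0   0  11  11  11  20  21  21
  5   0  12  12  12  23  23  23  32  33
  6   0  12  12  12  23  23  23  32  33

33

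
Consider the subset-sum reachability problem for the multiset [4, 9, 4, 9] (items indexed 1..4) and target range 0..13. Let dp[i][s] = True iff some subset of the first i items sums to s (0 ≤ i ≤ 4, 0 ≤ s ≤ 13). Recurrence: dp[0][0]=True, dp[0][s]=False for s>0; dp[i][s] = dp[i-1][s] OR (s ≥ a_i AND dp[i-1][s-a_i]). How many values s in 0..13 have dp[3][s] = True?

5

i\s   0   1   2   3   4   5   6   7   8   9  10  11  12  13
  0   T   F   F   F   F   F   F   F   F   F   F   F   F   F
  1   T   F   F   F   T   F   F   F   F   F   F   F   F   F
  2   T   F   F   F   T   F   F   F   F   T   F   F   F   T
  3   T   F   F   F   T   F   F   F   T   T   F   F   F   T
  4   T   F   F   F   T   F   F   F   T   T   F   F   F   T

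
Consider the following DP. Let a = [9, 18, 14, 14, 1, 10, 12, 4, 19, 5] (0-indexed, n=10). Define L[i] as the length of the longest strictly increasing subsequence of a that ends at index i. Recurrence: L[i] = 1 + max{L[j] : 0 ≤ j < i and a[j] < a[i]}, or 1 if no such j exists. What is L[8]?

4

   i    0    1    2    3    4    5    6    7    8    9
a[i]    9   18   14   14    1   10   12    4   19    5
L[i]    1    2    2    2    1    2    3    2    4    3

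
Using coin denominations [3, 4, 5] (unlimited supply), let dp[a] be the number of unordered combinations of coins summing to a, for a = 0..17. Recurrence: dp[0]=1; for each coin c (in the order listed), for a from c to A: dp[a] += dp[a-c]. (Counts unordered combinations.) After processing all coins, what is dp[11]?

after  coin     0     1     2     3     4     5     6     7     8     9    10    11    12    13    14    15    16    17
          3     1     0     0     1     0     0     1     0     0     1     0     0     1     0     0     1     0     0
          4     1     0     0     1     1     0     1     1     1     1     1     1     2     1     1     2     2     1
          5     1     0     0     1     1     1     1     1     2     2     2     2     3     3     3     4     4     4

2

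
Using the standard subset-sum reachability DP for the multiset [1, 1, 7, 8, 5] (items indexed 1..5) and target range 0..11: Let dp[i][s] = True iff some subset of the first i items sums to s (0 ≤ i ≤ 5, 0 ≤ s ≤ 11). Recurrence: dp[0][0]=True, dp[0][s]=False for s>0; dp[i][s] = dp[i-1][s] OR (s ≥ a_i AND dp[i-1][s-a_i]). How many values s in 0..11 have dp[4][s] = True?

i\s   0   1   2   3   4   5   6   7   8   9  10  11
  0   T   F   F   F   F   F   F   F   F   F   F   F
  1   T   T   F   F   F   F   F   F   F   F   F   F
  2   T   T   T   F   F   F   F   F   F   F   F   F
  3   T   T   T   F   F   F   F   T   T   T   F   F
  4   T   T   T   F   F   F   F   T   T   T   T   F
  5   T   T   T   F   F   T   T   T   T   T   T   F

7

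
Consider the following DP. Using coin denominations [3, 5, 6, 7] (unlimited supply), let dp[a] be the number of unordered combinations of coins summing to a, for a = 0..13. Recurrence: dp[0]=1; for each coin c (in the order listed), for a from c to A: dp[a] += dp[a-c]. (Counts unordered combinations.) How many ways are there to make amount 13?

after  coin     0     1     2     3     4     5     6     7     8     9    10    11    12    13
          3     1     0     0     1     0     0     1     0     0     1     0     0     1     0
          5     1     0     0     1     0     1     1     0     1     1     1     1     1     1
          6     1     0     0     1     0     1     2     0     1     2     1     2     3     1
          7     1     0     0     1     0     1     2     1     1     2     2     2     4     3

3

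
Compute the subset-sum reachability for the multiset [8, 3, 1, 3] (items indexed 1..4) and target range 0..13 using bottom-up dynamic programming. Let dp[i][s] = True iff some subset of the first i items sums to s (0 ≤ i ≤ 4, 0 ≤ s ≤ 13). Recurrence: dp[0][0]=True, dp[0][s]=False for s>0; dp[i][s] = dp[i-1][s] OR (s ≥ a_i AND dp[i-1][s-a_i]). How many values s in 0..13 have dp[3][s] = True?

8

i\s   0   1   2   3   4   5   6   7   8   9  10  11  12  13
  0   T   F   F   F   F   F   F   F   F   F   F   F   F   F
  1   T   F   F   F   F   F   F   F   T   F   F   F   F   F
  2   T   F   F   T   F   F   F   F   T   F   F   T   F   F
  3   T   T   F   T   T   F   F   F   T   T   F   T   T   F
  4   T   T   F   T   T   F   T   T   T   T   F   T   T   F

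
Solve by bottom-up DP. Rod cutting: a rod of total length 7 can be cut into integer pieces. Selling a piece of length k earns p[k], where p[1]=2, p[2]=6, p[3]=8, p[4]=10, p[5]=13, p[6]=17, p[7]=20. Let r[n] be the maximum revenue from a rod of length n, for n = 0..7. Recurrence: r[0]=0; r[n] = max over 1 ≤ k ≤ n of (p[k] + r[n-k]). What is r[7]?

   n    0    1    2    3    4    5    6    7
r[n]    0    2    6    8   12   14   18   20

20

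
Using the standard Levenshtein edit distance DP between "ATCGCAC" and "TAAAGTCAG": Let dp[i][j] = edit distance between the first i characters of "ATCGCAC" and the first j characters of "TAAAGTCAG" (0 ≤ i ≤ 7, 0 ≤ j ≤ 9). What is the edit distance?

   ''  T  A  A  A  G  T  C  A  G
''  0  1  2  3  4  5  6  7  8  9
 A  1  1  1  2  3  4  5  6  7  8
 T  2  1  2  2  3  4  4  5  6  7
 C  3  2  2  3  3  4  5  4  5  6
 G  4  3  3  3  4  3  4  5  5  5
 C  5  4  4  4  4  4  4  4  5  6
 A  6  5  4  4  4  5  5  5  4  5
 C  7  6  5  5  5  5  6  5  5  5

5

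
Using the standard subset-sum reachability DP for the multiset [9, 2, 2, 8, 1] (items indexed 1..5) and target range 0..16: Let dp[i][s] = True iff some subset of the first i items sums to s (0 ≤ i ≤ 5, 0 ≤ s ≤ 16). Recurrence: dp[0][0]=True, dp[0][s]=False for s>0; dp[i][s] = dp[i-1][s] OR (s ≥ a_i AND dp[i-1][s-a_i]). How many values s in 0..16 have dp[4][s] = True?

i\s   0   1   2   3   4   5   6   7   8   9  10  11  12  13  14  15  16
  0   T   F   F   F   F   F   F   F   F   F   F   F   F   F   F   F   F
  1   T   F   F   F   F   F   F   F   F   T   F   F   F   F   F   F   F
  2   T   F   T   F   F   F   F   F   F   T   F   T   F   F   F   F   F
  3   T   F   T   F   T   F   F   F   F   T   F   T   F   T   F   F   F
  4   T   F   T   F   T   F   F   F   T   T   T   T   T   T   F   F   F
  5   T   T   T   T   T   T   F   F   T   T   T   T   T   T   T   F   F

9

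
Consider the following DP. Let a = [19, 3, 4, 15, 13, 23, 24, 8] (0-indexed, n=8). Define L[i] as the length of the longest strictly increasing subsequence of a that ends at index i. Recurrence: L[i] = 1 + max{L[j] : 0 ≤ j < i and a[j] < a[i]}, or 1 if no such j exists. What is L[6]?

   i    0    1    2    3    4    5    6    7
a[i]   19    3    4   15   13   23   24    8
L[i]    1    1    2    3    3    4    5    3

5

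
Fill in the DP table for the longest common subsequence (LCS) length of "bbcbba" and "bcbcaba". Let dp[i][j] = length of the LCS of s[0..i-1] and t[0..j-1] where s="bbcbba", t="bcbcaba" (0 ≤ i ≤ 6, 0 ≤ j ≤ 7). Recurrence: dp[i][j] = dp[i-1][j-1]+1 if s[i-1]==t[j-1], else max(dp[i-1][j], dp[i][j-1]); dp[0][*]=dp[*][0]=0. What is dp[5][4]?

   ''  b  c  b  c  a  b  a
''  0  0  0  0  0  0  0  0
 b  0  1  1  1  1  1  1  1
 b  0  1  1  2  2  2  2  2
 c  0  1  2  2  3  3  3  3
 b  0  1  2  3  3  3  4  4
 b  0  1  2  3  3  3  4  4
 a  0  1  2  3  3  4  4  5

3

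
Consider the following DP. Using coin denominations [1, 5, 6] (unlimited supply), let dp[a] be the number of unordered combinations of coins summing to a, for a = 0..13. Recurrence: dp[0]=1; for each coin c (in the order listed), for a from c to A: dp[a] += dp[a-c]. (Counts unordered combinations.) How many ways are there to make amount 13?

after  coin     0     1     2     3     4     5     6     7     8     9    10    11    12    13
          1     1     1     1     1     1     1     1     1     1     1     1     1     1     1
          5     1     1     1     1     1     2     2     2     2     2     3     3     3     3
          6     1     1     1     1     1     2     3     3     3     3     4     5     6     6

6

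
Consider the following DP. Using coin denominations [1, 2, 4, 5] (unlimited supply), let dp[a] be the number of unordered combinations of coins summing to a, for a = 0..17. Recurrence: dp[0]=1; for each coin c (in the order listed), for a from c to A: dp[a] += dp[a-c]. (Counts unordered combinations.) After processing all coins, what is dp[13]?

after  coin     0     1     2     3     4     5     6     7     8     9    10    11    12    13    14    15    16    17
          1     1     1     1     1     1     1     1     1     1     1     1     1     1     1     1     1     1     1
          2     1     1     2     2     3     3     4     4     5     5     6     6     7     7     8     8     9     9
          4     1     1     2     2     4     4     6     6     9     9    12    12    16    16    20    20    25    25
          5     1     1     2     2     4     5     7     8    11    13    17    19    24    27    33    37    44    49

27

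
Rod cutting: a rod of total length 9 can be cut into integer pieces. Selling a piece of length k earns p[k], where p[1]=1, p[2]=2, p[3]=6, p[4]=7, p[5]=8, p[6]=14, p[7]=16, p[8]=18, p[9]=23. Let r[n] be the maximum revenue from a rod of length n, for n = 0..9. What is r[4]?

7

   n    0    1    2    3    4    5    6    7    8    9
r[n]    0    1    2    6    7    8   14   16   18   23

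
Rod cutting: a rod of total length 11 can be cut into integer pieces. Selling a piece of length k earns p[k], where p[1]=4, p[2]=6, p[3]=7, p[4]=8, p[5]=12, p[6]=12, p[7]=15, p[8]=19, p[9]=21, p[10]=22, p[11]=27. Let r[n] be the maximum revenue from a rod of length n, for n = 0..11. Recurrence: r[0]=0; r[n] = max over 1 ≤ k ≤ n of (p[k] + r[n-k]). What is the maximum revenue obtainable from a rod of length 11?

44

   n    0    1    2    3    4    5    6    7    8    9   10   11
r[n]    0    4    8   12   16   20   24   28   32   36   40   44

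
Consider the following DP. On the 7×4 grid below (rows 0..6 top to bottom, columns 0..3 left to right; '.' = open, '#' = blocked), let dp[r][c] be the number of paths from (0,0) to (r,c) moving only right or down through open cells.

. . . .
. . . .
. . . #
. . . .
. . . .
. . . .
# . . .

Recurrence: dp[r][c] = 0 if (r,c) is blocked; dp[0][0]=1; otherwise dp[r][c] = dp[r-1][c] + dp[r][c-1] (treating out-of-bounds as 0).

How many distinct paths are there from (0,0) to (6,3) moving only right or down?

r\c   0   1   2   3
  0   1   1   1   1
  1   1   2   3   4
  2   1   3   6   0
  3   1   4  10  10
  4   1   5  15  25
  5   1   6  21  46
  6   0   6  27  73

73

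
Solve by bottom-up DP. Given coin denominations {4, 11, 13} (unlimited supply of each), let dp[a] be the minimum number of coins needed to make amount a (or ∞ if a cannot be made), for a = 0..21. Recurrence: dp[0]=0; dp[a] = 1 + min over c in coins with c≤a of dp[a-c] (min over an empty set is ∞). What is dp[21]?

3

 a  0  1  2  3  4  5  6  7  8  9 10 11 12 13 14 15 16 17 18 19 20 21
dp  0  -  -  -  1  -  -  -  2  -  -  1  3  1  -  2  4  2  -  3  5  3
(- denotes ∞ / unreachable)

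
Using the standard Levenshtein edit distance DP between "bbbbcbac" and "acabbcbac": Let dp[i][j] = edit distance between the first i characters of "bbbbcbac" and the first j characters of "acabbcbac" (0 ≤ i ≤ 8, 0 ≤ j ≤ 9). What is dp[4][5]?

   ''  a  c  a  b  b  c  b  a  c
''  0  1  2  3  4  5  6  7  8  9
 b  1  1  2  3  3  4  5  6  7  8
 b  2  2  2  3  3  3  4  5  6  7
 b  3  3  3  3  3  3  4  4  5  6
 b  4  4  4  4  3  3  4  4  5  6
 c  5  5  4  5  4  4  3  4  5  5
 b  6  6  5  5  5  4  4  3  4  5
 a  7  6  6  5  6  5  5  4  3  4
 c  8  7  6  6  6  6  5  5  4  3

3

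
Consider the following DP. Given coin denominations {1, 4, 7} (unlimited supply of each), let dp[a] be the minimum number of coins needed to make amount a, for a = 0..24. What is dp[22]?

4

 a  0  1  2  3  4  5  6  7  8  9 10 11 12 13 14 15 16 17 18 19 20 21 22 23 24
dp  0  1  2  3  1  2  3  1  2  3  4  2  3  4  2  3  4  5  3  4  5  3  4  5  6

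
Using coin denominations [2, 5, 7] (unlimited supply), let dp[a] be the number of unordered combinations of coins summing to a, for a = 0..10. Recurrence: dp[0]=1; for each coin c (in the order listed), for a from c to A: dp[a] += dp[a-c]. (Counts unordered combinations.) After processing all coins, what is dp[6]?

after  coin     0     1     2     3     4     5     6     7     8     9    10
          2     1     0     1     0     1     0     1     0     1     0     1
          5     1     0     1     0     1     1     1     1     1     1     2
          7     1     0     1     0     1     1     1     2     1     2     2

1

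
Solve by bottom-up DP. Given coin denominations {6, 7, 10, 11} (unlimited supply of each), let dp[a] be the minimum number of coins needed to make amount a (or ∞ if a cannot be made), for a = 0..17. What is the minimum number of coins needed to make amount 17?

 a  0  1  2  3  4  5  6  7  8  9 10 11 12 13 14 15 16 17
dp  0  -  -  -  -  -  1  1  -  -  1  1  2  2  2  -  2  2
(- denotes ∞ / unreachable)

2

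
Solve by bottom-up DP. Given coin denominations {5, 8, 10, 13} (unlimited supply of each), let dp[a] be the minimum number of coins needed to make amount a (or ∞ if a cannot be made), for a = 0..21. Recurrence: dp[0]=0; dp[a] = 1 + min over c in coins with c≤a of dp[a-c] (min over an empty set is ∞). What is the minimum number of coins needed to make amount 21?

 a  0  1  2  3  4  5  6  7  8  9 10 11 12 13 14 15 16 17 18 19 20 21
dp  0  -  -  -  -  1  -  -  1  -  1  -  -  1  -  2  2  -  2  -  2  2
(- denotes ∞ / unreachable)

2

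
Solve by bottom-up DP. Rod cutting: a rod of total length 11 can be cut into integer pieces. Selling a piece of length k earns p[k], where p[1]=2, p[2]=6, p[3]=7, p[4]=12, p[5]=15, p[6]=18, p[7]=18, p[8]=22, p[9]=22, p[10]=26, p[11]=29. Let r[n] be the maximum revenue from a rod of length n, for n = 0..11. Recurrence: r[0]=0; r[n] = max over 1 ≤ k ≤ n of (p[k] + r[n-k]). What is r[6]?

   n    0    1    2    3    4    5    6    7    8    9   10   11
r[n]    0    2    6    8   12   15   18   21   24   27   30   33

18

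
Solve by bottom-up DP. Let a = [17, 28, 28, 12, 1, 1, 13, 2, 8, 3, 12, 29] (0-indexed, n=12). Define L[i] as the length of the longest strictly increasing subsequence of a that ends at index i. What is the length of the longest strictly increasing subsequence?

5

   i    0    1    2    3    4    5    6    7    8    9   10   11
a[i]   17   28   28   12    1    1   13    2    8    3   12   29
L[i]    1    2    2    1    1    1    2    2    3    3    4    5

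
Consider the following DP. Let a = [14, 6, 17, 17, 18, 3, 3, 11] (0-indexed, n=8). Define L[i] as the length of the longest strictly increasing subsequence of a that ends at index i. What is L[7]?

2

   i    0    1    2    3    4    5    6    7
a[i]   14    6   17   17   18    3    3   11
L[i]    1    1    2    2    3    1    1    2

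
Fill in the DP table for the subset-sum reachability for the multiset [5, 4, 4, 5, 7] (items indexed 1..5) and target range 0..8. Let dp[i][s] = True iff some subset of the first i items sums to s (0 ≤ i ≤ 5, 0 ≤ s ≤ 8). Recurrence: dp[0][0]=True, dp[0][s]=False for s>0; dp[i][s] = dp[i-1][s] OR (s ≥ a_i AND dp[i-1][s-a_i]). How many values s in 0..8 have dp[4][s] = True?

4

i\s   0   1   2   3   4   5   6   7   8
  0   T   F   F   F   F   F   F   F   F
  1   T   F   F   F   F   T   F   F   F
  2   T   F   F   F   T   T   F   F   F
  3   T   F   F   F   T   T   F   F   T
  4   T   F   F   F   T   T   F   F   T
  5   T   F   F   F   T   T   F   T   T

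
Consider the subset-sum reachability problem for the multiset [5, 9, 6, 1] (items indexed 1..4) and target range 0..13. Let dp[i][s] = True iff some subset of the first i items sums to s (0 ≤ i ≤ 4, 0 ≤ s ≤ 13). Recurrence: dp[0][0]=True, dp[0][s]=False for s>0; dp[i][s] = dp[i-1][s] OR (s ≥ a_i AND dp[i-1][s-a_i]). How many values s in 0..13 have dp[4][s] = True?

9

i\s   0   1   2   3   4   5   6   7   8   9  10  11  12  13
  0   T   F   F   F   F   F   F   F   F   F   F   F   F   F
  1   T   F   F   F   F   T   F   F   F   F   F   F   F   F
  2   T   F   F   F   F   T   F   F   F   T   F   F   F   F
  3   T   F   F   F   F   T   T   F   F   T   F   T   F   F
  4   T   T   F   F   F   T   T   T   F   T   T   T   T   F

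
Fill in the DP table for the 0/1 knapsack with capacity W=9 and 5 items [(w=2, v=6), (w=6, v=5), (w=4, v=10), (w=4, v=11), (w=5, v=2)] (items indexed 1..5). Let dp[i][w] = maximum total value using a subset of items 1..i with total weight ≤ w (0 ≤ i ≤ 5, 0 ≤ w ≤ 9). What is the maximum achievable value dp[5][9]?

i\w   0   1   2   3   4   5   6   7   8   9
  0   0   0   0   0   0   0   0   0   0   0
  1   0   0   6   6   6   6   6   6   6   6
  2   0   0   6   6   6   6   6   6  11  11
  3   0   0   6   6  10  10  16  16  16  16
  4   0   0   6   6  11  11  17  17  21  21
  5   0   0   6   6  11  11  17  17  21  21

21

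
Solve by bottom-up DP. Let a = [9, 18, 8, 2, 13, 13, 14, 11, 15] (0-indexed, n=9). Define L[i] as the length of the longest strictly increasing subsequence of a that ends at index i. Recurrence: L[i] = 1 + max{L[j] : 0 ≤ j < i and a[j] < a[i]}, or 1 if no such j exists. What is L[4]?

   i    0    1    2    3    4    5    6    7    8
a[i]    9   18    8    2   13   13   14   11   15
L[i]    1    2    1    1    2    2    3    2    4

2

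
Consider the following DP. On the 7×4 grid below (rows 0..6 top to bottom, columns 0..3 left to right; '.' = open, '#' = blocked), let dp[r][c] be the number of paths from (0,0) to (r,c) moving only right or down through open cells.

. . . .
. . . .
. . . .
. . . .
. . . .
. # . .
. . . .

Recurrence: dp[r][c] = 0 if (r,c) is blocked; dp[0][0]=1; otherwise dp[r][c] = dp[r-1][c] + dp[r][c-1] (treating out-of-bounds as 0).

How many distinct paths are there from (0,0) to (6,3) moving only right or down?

r\c   0   1   2   3
  0   1   1   1   1
  1   1   2   3   4
  2   1   3   6  10
  3   1   4  10  20
  4   1   5  15  35
  5   1   0  15  50
  6   1   1  16  66

66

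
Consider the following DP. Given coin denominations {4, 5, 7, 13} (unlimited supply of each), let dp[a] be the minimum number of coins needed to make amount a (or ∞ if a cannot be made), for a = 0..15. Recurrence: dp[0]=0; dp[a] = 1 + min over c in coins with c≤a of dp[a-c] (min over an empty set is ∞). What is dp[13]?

1

 a  0  1  2  3  4  5  6  7  8  9 10 11 12 13 14 15
dp  0  -  -  -  1  1  -  1  2  2  2  2  2  1  2  3
(- denotes ∞ / unreachable)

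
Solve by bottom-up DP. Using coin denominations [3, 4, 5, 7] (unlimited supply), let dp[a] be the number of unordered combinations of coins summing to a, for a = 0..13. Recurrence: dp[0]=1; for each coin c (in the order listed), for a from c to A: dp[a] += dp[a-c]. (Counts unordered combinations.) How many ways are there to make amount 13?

after  coin     0     1     2     3     4     5     6     7     8     9    10    11    12    13
          3     1     0     0     1     0     0     1     0     0     1     0     0     1     0
          4     1     0     0     1     1     0     1     1     1     1     1     1     2     1
          5     1     0     0     1     1     1     1     1     2     2     2     2     3     3
          7     1     0     0     1     1     1     1     2     2     2     3     3     4     4

4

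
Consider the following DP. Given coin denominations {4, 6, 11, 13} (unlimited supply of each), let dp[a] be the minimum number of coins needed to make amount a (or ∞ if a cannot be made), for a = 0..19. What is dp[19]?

2

 a  0  1  2  3  4  5  6  7  8  9 10 11 12 13 14 15 16 17 18 19
dp  0  -  -  -  1  -  1  -  2  -  2  1  2  1  3  2  3  2  3  2
(- denotes ∞ / unreachable)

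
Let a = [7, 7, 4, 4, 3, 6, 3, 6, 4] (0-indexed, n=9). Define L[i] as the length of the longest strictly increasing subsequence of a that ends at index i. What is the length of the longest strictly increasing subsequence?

   i    0    1    2    3    4    5    6    7    8
a[i]    7    7    4    4    3    6    3    6    4
L[i]    1    1    1    1    1    2    1    2    2

2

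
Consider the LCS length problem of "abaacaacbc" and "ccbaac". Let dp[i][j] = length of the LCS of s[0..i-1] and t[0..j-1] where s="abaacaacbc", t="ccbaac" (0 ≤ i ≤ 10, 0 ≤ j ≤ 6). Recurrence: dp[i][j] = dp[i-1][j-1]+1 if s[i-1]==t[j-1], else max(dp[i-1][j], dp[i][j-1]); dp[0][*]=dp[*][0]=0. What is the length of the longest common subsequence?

   ''  c  c  b  a  a  c
''  0  0  0  0  0  0  0
 a  0  0  0  0  1  1  1
 b  0  0  0  1  1  1  1
 a  0  0  0  1  2  2  2
 a  0  0  0  1  2  3  3
 c  0  1  1  1  2  3  4
 a  0  1  1  1  2  3  4
 a  0  1  1  1  2  3  4
 c  0  1  2  2  2  3  4
 b  0  1  2  3  3  3  4
 c  0  1  2  3  3  3  4

4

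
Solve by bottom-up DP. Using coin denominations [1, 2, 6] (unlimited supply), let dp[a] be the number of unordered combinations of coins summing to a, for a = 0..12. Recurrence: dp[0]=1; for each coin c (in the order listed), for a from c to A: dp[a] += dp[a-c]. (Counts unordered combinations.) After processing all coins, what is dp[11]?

9

after  coin     0     1     2     3     4     5     6     7     8     9    10    11    12
          1     1     1     1     1     1     1     1     1     1     1     1     1     1
          2     1     1     2     2     3     3     4     4     5     5     6     6     7
          6     1     1     2     2     3     3     5     5     7     7     9     9    12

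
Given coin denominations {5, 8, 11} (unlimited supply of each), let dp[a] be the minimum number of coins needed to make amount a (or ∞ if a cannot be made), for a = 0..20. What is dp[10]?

 a  0  1  2  3  4  5  6  7  8  9 10 11 12 13 14 15 16 17 18 19 20
dp  0  -  -  -  -  1  -  -  1  -  2  1  -  2  -  3  2  -  3  2  4
(- denotes ∞ / unreachable)

2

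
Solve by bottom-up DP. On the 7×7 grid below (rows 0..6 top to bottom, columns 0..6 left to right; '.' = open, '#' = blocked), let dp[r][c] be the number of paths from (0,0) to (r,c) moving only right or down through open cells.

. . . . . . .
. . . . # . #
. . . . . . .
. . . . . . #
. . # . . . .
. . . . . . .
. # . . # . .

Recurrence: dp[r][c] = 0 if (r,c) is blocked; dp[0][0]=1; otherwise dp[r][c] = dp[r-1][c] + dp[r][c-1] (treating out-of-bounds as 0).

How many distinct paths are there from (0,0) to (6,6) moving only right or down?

425

r\c   0   1   2   3   4   5   6
  0   1   1   1   1   1   1   1
  1   1   2   3   4   0   1   0
  2   1   3   6  10  10  11  11
  3   1   4  10  20  30  41   0
  4   1   5   0  20  50  91  91
  5   1   6   6  26  76 167 258
  6   1   0   6  32   0 167 425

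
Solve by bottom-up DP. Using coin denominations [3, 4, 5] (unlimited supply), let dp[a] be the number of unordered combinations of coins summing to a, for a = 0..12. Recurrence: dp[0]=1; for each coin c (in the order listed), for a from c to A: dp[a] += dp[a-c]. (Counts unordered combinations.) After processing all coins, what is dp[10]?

after  coin     0     1     2     3     4     5     6     7     8     9    10    11    12
          3     1     0     0     1     0     0     1     0     0     1     0     0     1
          4     1     0     0     1     1     0     1     1     1     1     1     1     2
          5     1     0     0     1     1     1     1     1     2     2     2     2     3

2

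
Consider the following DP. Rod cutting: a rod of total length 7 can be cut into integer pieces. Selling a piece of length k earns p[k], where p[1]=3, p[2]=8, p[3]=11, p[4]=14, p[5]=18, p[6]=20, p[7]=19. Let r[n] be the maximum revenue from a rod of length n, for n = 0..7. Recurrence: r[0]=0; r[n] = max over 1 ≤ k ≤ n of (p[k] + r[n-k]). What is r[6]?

   n    0    1    2    3    4    5    6    7
r[n]    0    3    8   11   16   19   24   27

24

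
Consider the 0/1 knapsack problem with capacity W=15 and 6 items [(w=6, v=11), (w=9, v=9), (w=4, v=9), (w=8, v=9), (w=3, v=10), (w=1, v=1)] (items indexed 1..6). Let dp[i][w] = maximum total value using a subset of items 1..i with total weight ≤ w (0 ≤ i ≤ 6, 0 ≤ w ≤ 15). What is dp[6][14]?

31

i\w   0   1   2   3   4   5   6   7   8   9  10  11  12  13  14  15
  0   0   0   0   0   0   0   0   0   0   0   0   0   0   0   0   0
  1   0   0   0   0   0   0  11  11  11  11  11  11  11  11  11  11
  2   0   0   0   0   0   0  11  11  11  11  11  11  11  11  11  20
  3   0   0   0   0   9   9  11  11  11  11  20  20  20  20  20  20
  4   0   0   0   0   9   9  11  11  11  11  20  20  20  20  20  20
  5   0   0   0  10  10  10  11  19  19  21  21  21  21  30  30  30
  6   0   1   1  10  11  11  11  19  20  21  22  22  22  30  31  31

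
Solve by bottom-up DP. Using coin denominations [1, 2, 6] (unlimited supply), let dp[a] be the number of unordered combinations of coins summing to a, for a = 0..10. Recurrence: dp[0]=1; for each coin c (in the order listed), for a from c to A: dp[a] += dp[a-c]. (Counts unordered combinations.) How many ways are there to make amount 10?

after  coin     0     1     2     3     4     5     6     7     8     9    10
          1     1     1     1     1     1     1     1     1     1     1     1
          2     1     1     2     2     3     3     4     4     5     5     6
          6     1     1     2     2     3     3     5     5     7     7     9

9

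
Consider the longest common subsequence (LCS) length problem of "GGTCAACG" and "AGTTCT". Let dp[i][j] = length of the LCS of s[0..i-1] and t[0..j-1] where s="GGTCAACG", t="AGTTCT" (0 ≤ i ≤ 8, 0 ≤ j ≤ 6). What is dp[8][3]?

   ''  A  G  T  T  C  T
''  0  0  0  0  0  0  0
 G  0  0  1  1  1  1  1
 G  0  0  1  1  1  1  1
 T  0  0  1  2  2  2  2
 C  0  0  1  2  2  3  3
 A  0  1  1  2  2  3  3
 A  0  1  1  2  2  3  3
 C  0  1  1  2  2  3  3
 G  0  1  2  2  2  3  3

2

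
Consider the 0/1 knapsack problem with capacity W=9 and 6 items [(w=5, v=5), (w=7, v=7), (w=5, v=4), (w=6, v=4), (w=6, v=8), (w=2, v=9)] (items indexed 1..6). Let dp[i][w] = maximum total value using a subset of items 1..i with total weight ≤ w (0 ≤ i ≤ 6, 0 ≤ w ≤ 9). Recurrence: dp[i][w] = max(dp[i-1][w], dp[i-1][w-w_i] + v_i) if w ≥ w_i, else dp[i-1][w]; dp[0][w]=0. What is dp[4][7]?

7

i\w   0   1   2   3   4   5   6   7   8   9
  0   0   0   0   0   0   0   0   0   0   0
  1   0   0   0   0   0   5   5   5   5   5
  2   0   0   0   0   0   5   5   7   7   7
  3   0   0   0   0   0   5   5   7   7   7
  4   0   0   0   0   0   5   5   7   7   7
  5   0   0   0   0   0   5   8   8   8   8
  6   0   0   9   9   9   9   9  14  17  17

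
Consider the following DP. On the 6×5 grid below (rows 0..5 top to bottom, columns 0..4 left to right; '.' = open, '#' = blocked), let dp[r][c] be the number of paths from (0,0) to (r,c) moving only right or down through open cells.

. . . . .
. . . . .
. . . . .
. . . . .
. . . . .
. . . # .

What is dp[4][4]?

70

r\c   0   1   2   3   4
  0   1   1   1   1   1
  1   1   2   3   4   5
  2   1   3   6  10  15
  3   1   4  10  20  35
  4   1   5  15  35  70
  5   1   6  21   0  70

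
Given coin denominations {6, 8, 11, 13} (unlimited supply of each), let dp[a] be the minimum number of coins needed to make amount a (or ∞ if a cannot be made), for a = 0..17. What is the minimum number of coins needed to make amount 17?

2

 a  0  1  2  3  4  5  6  7  8  9 10 11 12 13 14 15 16 17
dp  0  -  -  -  -  -  1  -  1  -  -  1  2  1  2  -  2  2
(- denotes ∞ / unreachable)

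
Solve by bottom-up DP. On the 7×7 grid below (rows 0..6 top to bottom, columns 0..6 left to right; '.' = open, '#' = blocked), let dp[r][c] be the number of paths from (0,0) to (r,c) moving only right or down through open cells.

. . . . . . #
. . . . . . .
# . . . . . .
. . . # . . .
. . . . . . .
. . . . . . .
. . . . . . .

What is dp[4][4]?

r\c   0   1   2   3   4   5   6
  0   1   1   1   1   1   1   0
  1   1   2   3   4   5   6   6
  2   0   2   5   9  14  20  26
  3   0   2   7   0  14  34  60
  4   0   2   9   9  23  57 117
  5   0   2  11  20  43 100 217
  6   0   2  13  33  76 176 393

23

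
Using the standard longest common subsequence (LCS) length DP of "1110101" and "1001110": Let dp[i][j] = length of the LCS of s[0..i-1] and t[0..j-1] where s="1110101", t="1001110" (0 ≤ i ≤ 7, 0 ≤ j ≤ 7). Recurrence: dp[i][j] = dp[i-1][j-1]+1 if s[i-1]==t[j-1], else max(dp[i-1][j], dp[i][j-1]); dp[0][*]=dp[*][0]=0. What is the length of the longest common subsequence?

5

   ''  1  0  0  1  1  1  0
''  0  0  0  0  0  0  0  0
 1  0  1  1  1  1  1  1  1
 1  0  1  1  1  2  2  2  2
 1  0  1  1  1  2  3  3  3
 0  0  1  2  2  2  3  3  4
 1  0  1  2  2  3  3  4  4
 0  0  1  2  3  3  3  4  5
 1  0  1  2  3  4  4  4  5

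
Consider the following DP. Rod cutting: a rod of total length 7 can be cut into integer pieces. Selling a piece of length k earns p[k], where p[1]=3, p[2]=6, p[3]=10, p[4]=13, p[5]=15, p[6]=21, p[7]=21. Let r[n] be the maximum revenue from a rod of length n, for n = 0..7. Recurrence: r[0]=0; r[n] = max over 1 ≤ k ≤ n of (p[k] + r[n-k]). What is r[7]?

24

   n    0    1    2    3    4    5    6    7
r[n]    0    3    6   10   13   16   21   24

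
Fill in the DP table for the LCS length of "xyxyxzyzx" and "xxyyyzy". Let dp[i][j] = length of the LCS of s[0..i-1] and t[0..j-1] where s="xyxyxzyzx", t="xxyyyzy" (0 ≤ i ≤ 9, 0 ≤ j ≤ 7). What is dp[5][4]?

   ''  x  x  y  y  y  z  y
''  0  0  0  0  0  0  0  0
 x  0  1  1  1  1  1  1  1
 y  0  1  1  2  2  2  2  2
 x  0  1  2  2  2  2  2  2
 y  0  1  2  3  3  3  3  3
 x  0  1  2  3  3  3  3  3
 z  0  1  2  3  3  3  4  4
 y  0  1  2  3  4  4  4  5
 z  0  1  2  3  4  4  5  5
 x  0  1  2  3  4  4  5  5

3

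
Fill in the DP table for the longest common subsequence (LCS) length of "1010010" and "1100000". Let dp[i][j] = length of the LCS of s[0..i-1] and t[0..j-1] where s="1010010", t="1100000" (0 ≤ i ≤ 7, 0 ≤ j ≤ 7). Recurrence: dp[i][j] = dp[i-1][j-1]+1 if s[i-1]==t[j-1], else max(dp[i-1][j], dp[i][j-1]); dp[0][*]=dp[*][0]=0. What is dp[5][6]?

   ''  1  1  0  0  0  0  0
''  0  0  0  0  0  0  0  0
 1  0  1  1  1  1  1  1  1
 0  0  1  1  2  2  2  2  2
 1  0  1  2  2  2  2  2  2
 0  0  1  2  3  3  3  3  3
 0  0  1  2  3  4  4  4  4
 1  0  1  2  3  4  4  4  4
 0  0  1  2  3  4  5  5  5

4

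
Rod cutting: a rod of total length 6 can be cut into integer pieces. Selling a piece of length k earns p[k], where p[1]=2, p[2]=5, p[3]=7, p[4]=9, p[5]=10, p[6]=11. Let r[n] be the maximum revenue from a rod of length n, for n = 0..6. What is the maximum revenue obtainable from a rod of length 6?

15

   n    0    1    2    3    4    5    6
r[n]    0    2    5    7   10   12   15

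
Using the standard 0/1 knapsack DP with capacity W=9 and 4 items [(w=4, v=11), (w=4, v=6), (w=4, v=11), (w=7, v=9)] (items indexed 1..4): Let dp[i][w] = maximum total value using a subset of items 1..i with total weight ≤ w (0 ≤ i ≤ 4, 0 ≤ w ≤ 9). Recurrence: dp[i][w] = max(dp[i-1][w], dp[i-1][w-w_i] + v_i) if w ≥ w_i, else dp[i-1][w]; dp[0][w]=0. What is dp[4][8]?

i\w   0   1   2   3   4   5   6   7   8   9
  0   0   0   0   0   0   0   0   0   0   0
  1   0   0   0   0  11  11  11  11  11  11
  2   0   0   0   0  11  11  11  11  17  17
  3   0   0   0   0  11  11  11  11  22  22
  4   0   0   0   0  11  11  11  11  22  22

22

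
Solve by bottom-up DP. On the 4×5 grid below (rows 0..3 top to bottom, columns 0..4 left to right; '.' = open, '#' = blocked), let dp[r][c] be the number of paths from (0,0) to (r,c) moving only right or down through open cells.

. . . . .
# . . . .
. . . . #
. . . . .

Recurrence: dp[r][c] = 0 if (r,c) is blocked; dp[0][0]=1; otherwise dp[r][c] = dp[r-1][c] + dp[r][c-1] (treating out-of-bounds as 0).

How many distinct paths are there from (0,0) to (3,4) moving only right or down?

r\c   0   1   2   3   4
  0   1   1   1   1   1
  1   0   1   2   3   4
  2   0   1   3   6   0
  3   0   1   4  10  10

10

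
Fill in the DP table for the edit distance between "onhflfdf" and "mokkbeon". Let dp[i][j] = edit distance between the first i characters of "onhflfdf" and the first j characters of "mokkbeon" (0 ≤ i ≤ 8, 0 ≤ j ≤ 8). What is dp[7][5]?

7

   ''  m  o  k  k  b  e  o  n
''  0  1  2  3  4  5  6  7  8
 o  1  1  1  2  3  4  5  6  7
 n  2  2  2  2  3  4  5  6  6
 h  3  3  3  3  3  4  5  6  7
 f  4  4  4  4  4  4  5  6  7
 l  5  5  5  5  5  5  5  6  7
 f  6  6  6  6  6  6  6  6  7
 d  7  7  7  7  7  7  7  7  7
 f  8  8  8  8  8  8  8  8  8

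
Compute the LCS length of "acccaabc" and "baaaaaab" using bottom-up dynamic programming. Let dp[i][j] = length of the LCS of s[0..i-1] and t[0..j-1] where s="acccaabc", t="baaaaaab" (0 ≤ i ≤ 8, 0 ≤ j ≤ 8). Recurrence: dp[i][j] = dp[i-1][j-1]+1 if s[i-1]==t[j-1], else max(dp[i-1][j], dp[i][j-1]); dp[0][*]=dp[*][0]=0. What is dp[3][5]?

1

   ''  b  a  a  a  a  a  a  b
''  0  0  0  0  0  0  0  0  0
 a  0  0  1  1  1  1  1  1  1
 c  0  0  1  1  1  1  1  1  1
 c  0  0  1  1  1  1  1  1  1
 c  0  0  1  1  1  1  1  1  1
 a  0  0  1  2  2  2  2  2  2
 a  0  0  1  2  3  3  3  3  3
 b  0  1  1  2  3  3  3  3  4
 c  0  1  1  2  3  3  3  3  4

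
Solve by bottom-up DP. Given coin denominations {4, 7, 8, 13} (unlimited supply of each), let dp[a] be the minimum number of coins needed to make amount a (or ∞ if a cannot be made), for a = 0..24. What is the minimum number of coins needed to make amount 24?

 a  0  1  2  3  4  5  6  7  8  9 10 11 12 13 14 15 16 17 18 19 20 21 22 23 24
dp  0  -  -  -  1  -  -  1  1  -  -  2  2  1  2  2  2  2  3  3  2  2  3  3  3
(- denotes ∞ / unreachable)

3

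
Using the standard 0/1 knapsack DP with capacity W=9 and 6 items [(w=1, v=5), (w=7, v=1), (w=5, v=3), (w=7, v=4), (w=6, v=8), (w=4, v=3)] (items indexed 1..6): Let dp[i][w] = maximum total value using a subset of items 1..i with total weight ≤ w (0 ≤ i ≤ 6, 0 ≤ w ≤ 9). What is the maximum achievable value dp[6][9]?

13

i\w   0   1   2   3   4   5   6   7   8   9
  0   0   0   0   0   0   0   0   0   0   0
  1   0   5   5   5   5   5   5   5   5   5
  2   0   5   5   5   5   5   5   5   6   6
  3   0   5   5   5   5   5   8   8   8   8
  4   0   5   5   5   5   5   8   8   9   9
  5   0   5   5   5   5   5   8  13  13  13
  6   0   5   5   5   5   8   8  13  13  13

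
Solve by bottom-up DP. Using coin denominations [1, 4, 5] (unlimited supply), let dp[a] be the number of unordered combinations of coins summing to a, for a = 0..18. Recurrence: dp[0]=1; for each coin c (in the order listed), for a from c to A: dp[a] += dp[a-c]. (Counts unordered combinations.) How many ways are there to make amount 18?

after  coin     0     1     2     3     4     5     6     7     8     9    10    11    12    13    14    15    16    17    18
          1     1     1     1     1     1     1     1     1     1     1     1     1     1     1     1     1     1     1     1
          4     1     1     1     1     2     2     2     2     3     3     3     3     4     4     4     4     5     5     5
          5     1     1     1     1     2     3     3     3     4     5     6     6     7     8     9    10    11    12    13

13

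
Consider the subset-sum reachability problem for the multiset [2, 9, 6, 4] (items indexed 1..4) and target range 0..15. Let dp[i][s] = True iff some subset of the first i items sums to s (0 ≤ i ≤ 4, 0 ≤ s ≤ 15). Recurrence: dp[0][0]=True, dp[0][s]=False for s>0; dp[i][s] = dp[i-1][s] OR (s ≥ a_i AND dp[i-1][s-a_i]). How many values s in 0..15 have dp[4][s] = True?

i\s   0   1   2   3   4   5   6   7   8   9  10  11  12  13  14  15
  0   T   F   F   F   F   F   F   F   F   F   F   F   F   F   F   F
  1   T   F   T   F   F   F   F   F   F   F   F   F   F   F   F   F
  2   T   F   T   F   F   F   F   F   F   T   F   T   F   F   F   F
  3   T   F   T   F   F   F   T   F   T   T   F   T   F   F   F   T
  4   T   F   T   F   T   F   T   F   T   T   T   T   T   T   F   T

11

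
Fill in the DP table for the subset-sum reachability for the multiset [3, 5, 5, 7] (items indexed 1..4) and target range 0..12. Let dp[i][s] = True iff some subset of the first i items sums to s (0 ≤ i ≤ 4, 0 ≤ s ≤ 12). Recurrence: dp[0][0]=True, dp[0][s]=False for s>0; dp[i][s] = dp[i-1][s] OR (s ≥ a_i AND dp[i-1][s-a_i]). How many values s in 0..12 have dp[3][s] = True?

5

i\s   0   1   2   3   4   5   6   7   8   9  10  11  12
  0   T   F   F   F   F   F   F   F   F   F   F   F   F
  1   T   F   F   T   F   F   F   F   F   F   F   F   F
  2   T   F   F   T   F   T   F   F   T   F   F   F   F
  3   T   F   F   T   F   T   F   F   T   F   T   F   F
  4   T   F   F   T   F   T   F   T   T   F   T   F   T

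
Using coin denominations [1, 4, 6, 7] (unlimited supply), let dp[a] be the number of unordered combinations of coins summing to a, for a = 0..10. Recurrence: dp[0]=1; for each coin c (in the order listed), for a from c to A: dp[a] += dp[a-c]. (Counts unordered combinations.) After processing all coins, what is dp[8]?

after  coin     0     1     2     3     4     5     6     7     8     9    10
          1     1     1     1     1     1     1     1     1     1     1     1
          4     1     1     1     1     2     2     2     2     3     3     3
          6     1     1     1     1     2     2     3     3     4     4     5
          7     1     1     1     1     2     2     3     4     5     5     6

5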